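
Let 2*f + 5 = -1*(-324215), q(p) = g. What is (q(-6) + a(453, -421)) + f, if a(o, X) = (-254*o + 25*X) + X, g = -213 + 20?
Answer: 35904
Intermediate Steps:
g = -193
q(p) = -193
a(o, X) = -254*o + 26*X
f = 162105 (f = -5/2 + (-1*(-324215))/2 = -5/2 + (½)*324215 = -5/2 + 324215/2 = 162105)
(q(-6) + a(453, -421)) + f = (-193 + (-254*453 + 26*(-421))) + 162105 = (-193 + (-115062 - 10946)) + 162105 = (-193 - 126008) + 162105 = -126201 + 162105 = 35904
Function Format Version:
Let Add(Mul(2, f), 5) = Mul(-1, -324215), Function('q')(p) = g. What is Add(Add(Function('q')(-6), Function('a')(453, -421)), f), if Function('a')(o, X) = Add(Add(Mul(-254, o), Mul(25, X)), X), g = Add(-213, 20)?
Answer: 35904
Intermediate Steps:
g = -193
Function('q')(p) = -193
Function('a')(o, X) = Add(Mul(-254, o), Mul(26, X))
f = 162105 (f = Add(Rational(-5, 2), Mul(Rational(1, 2), Mul(-1, -324215))) = Add(Rational(-5, 2), Mul(Rational(1, 2), 324215)) = Add(Rational(-5, 2), Rational(324215, 2)) = 162105)
Add(Add(Function('q')(-6), Function('a')(453, -421)), f) = Add(Add(-193, Add(Mul(-254, 453), Mul(26, -421))), 162105) = Add(Add(-193, Add(-115062, -10946)), 162105) = Add(Add(-193, -126008), 162105) = Add(-126201, 162105) = 35904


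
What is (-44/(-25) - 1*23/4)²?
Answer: 159201/10000 ≈ 15.920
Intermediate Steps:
(-44/(-25) - 1*23/4)² = (-44*(-1/25) - 23*¼)² = (44/25 - 23/4)² = (-399/100)² = 159201/10000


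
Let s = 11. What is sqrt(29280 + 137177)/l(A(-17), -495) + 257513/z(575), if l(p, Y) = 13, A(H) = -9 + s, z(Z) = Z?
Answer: 257513/575 + sqrt(166457)/13 ≈ 479.23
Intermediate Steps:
A(H) = 2 (A(H) = -9 + 11 = 2)
sqrt(29280 + 137177)/l(A(-17), -495) + 257513/z(575) = sqrt(29280 + 137177)/13 + 257513/575 = sqrt(166457)*(1/13) + 257513*(1/575) = sqrt(166457)/13 + 257513/575 = 257513/575 + sqrt(166457)/13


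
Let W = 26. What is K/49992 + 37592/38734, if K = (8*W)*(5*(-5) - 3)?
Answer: 103357028/121024383 ≈ 0.85402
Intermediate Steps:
K = -5824 (K = (8*26)*(5*(-5) - 3) = 208*(-25 - 3) = 208*(-28) = -5824)
K/49992 + 37592/38734 = -5824/49992 + 37592/38734 = -5824*1/49992 + 37592*(1/38734) = -728/6249 + 18796/19367 = 103357028/121024383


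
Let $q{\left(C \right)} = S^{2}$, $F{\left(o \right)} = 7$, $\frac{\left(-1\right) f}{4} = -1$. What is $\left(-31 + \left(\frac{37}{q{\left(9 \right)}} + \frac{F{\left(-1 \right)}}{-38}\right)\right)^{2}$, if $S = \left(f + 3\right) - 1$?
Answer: $\frac{425473129}{467856} \approx 909.41$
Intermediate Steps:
$f = 4$ ($f = \left(-4\right) \left(-1\right) = 4$)
$S = 6$ ($S = \left(4 + 3\right) - 1 = 7 - 1 = 6$)
$q{\left(C \right)} = 36$ ($q{\left(C \right)} = 6^{2} = 36$)
$\left(-31 + \left(\frac{37}{q{\left(9 \right)}} + \frac{F{\left(-1 \right)}}{-38}\right)\right)^{2} = \left(-31 + \left(\frac{37}{36} + \frac{7}{-38}\right)\right)^{2} = \left(-31 + \left(37 \cdot \frac{1}{36} + 7 \left(- \frac{1}{38}\right)\right)\right)^{2} = \left(-31 + \left(\frac{37}{36} - \frac{7}{38}\right)\right)^{2} = \left(-31 + \frac{577}{684}\right)^{2} = \left(- \frac{20627}{684}\right)^{2} = \frac{425473129}{467856}$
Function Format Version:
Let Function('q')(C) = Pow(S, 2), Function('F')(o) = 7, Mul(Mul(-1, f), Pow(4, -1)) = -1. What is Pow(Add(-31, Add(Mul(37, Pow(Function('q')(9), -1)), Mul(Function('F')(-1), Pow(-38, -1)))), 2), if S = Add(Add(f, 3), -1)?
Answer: Rational(425473129, 467856) ≈ 909.41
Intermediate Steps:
f = 4 (f = Mul(-4, -1) = 4)
S = 6 (S = Add(Add(4, 3), -1) = Add(7, -1) = 6)
Function('q')(C) = 36 (Function('q')(C) = Pow(6, 2) = 36)
Pow(Add(-31, Add(Mul(37, Pow(Function('q')(9), -1)), Mul(Function('F')(-1), Pow(-38, -1)))), 2) = Pow(Add(-31, Add(Mul(37, Pow(36, -1)), Mul(7, Pow(-38, -1)))), 2) = Pow(Add(-31, Add(Mul(37, Rational(1, 36)), Mul(7, Rational(-1, 38)))), 2) = Pow(Add(-31, Add(Rational(37, 36), Rational(-7, 38))), 2) = Pow(Add(-31, Rational(577, 684)), 2) = Pow(Rational(-20627, 684), 2) = Rational(425473129, 467856)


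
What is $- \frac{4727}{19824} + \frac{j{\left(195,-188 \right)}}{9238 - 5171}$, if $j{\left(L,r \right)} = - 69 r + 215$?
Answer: $\frac{34599197}{11517744} \approx 3.004$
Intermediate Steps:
$j{\left(L,r \right)} = 215 - 69 r$
$- \frac{4727}{19824} + \frac{j{\left(195,-188 \right)}}{9238 - 5171} = - \frac{4727}{19824} + \frac{215 - -12972}{9238 - 5171} = \left(-4727\right) \frac{1}{19824} + \frac{215 + 12972}{4067} = - \frac{4727}{19824} + 13187 \cdot \frac{1}{4067} = - \frac{4727}{19824} + \frac{13187}{4067} = \frac{34599197}{11517744}$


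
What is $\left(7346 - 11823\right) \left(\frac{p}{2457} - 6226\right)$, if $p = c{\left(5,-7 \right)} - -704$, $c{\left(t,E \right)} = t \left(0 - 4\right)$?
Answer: $\frac{7609207694}{273} \approx 2.7873 \cdot 10^{7}$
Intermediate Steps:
$c{\left(t,E \right)} = - 4 t$ ($c{\left(t,E \right)} = t \left(-4\right) = - 4 t$)
$p = 684$ ($p = \left(-4\right) 5 - -704 = -20 + 704 = 684$)
$\left(7346 - 11823\right) \left(\frac{p}{2457} - 6226\right) = \left(7346 - 11823\right) \left(\frac{684}{2457} - 6226\right) = - 4477 \left(684 \cdot \frac{1}{2457} - 6226\right) = - 4477 \left(\frac{76}{273} - 6226\right) = \left(-4477\right) \left(- \frac{1699622}{273}\right) = \frac{7609207694}{273}$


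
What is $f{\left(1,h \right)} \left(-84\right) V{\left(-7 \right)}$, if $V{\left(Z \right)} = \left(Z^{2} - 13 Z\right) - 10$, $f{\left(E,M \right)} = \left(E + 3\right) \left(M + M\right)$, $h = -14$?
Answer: $1223040$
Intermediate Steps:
$f{\left(E,M \right)} = 2 M \left(3 + E\right)$ ($f{\left(E,M \right)} = \left(3 + E\right) 2 M = 2 M \left(3 + E\right)$)
$V{\left(Z \right)} = -10 + Z^{2} - 13 Z$
$f{\left(1,h \right)} \left(-84\right) V{\left(-7 \right)} = 2 \left(-14\right) \left(3 + 1\right) \left(-84\right) \left(-10 + \left(-7\right)^{2} - -91\right) = 2 \left(-14\right) 4 \left(-84\right) \left(-10 + 49 + 91\right) = \left(-112\right) \left(-84\right) 130 = 9408 \cdot 130 = 1223040$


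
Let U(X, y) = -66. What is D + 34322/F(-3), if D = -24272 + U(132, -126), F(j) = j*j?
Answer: -184720/9 ≈ -20524.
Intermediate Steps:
F(j) = j**2
D = -24338 (D = -24272 - 66 = -24338)
D + 34322/F(-3) = -24338 + 34322/((-3)**2) = -24338 + 34322/9 = -184720/9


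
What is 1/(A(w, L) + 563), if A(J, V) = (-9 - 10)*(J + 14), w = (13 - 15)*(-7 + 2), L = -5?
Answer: 1/107 ≈ 0.0093458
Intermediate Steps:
w = 10 (w = -2*(-5) = 10)
A(J, V) = -266 - 19*J (A(J, V) = -19*(14 + J) = -266 - 19*J)
1/(A(w, L) + 563) = 1/((-266 - 19*10) + 563) = 1/((-266 - 190) + 563) = 1/(-456 + 563) = 1/107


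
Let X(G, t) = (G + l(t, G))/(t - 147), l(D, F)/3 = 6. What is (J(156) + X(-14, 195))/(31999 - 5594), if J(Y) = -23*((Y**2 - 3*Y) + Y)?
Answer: -6630623/316860 ≈ -20.926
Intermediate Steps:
l(D, F) = 18 (l(D, F) = 3*6 = 18)
J(Y) = -23*Y**2 + 46*Y (J(Y) = -23*(Y**2 - 2*Y) = -23*Y**2 + 46*Y)
X(G, t) = (18 + G)/(-147 + t) (X(G, t) = (G + 18)/(t - 147) = (18 + G)/(-147 + t))
(J(156) + X(-14, 195))/(31999 - 5594) = (23*156*(2 - 1*156) + (18 - 14)/(-147 + 195))/(31999 - 5594) = (23*156*(2 - 156) + 4/48)/26405 = (23*156*(-154) + (1/48)*4)*(1/26405) = (-552552 + 1/12)*(1/26405) = -6630623/12*1/26405 = -6630623/316860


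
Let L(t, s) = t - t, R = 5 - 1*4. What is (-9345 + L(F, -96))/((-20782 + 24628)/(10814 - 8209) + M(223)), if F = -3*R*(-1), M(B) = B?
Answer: -24343725/584761 ≈ -41.630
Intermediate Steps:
R = 1 (R = 5 - 4 = 1)
F = 3 (F = -3*1*(-1) = -3*(-1) = 3)
L(t, s) = 0
(-9345 + L(F, -96))/((-20782 + 24628)/(10814 - 8209) + M(223)) = (-9345 + 0)/((-20782 + 24628)/(10814 - 8209) + 223) = -9345/(3846/2605 + 223) = -9345/584761/2605 = -9345*2605/584761 = -24343725/584761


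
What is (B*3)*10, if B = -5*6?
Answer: -900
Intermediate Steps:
B = -30
(B*3)*10 = -30*3*10 = -90*10 = -900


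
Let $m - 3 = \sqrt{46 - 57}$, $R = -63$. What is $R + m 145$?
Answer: $372 + 145 i \sqrt{11} \approx 372.0 + 480.91 i$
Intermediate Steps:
$m = 3 + i \sqrt{11}$ ($m = 3 + \sqrt{46 - 57} = 3 + \sqrt{-11} = 3 + i \sqrt{11} \approx 3.0 + 3.3166 i$)
$R + m 145 = -63 + \left(3 + i \sqrt{11}\right) 145 = -63 + \left(435 + 145 i \sqrt{11}\right) = 372 + 145 i \sqrt{11}$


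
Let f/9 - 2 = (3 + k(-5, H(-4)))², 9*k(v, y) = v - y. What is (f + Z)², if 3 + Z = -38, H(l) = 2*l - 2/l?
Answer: 7038409/1296 ≈ 5430.9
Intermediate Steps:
H(l) = -2/l + 2*l
k(v, y) = -y/9 + v/9 (k(v, y) = (v - y)/9 = -y/9 + v/9)
Z = -41 (Z = -3 - 38 = -41)
f = 4129/36 (f = 18 + 9*(3 + (-(-2/(-4) + 2*(-4))/9 + (⅑)*(-5)))² = 18 + 9*(3 + (-(-2*(-¼) - 8)/9 - 5/9))² = 18 + 9*(3 + (-(½ - 8)/9 - 5/9))² = 18 + 9*(3 + (-⅑*(-15/2) - 5/9))² = 18 + 9*(3 + (⅚ - 5/9))² = 18 + 9*(3 + 5/18)² = 18 + 9*(59/18)² = 18 + 9*(3481/324) = 18 + 3481/36 = 4129/36 ≈ 114.69)
(f + Z)² = (4129/36 - 41)² = (2653/36)² = 7038409/1296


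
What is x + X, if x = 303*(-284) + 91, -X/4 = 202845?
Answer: -897341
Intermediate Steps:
X = -811380 (X = -4*202845 = -811380)
x = -85961 (x = -86052 + 91 = -85961)
x + X = -85961 - 811380 = -897341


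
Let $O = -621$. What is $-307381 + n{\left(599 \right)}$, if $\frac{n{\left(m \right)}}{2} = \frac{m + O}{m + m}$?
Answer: $- \frac{184121241}{599} \approx -3.0738 \cdot 10^{5}$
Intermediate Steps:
$n{\left(m \right)} = \frac{-621 + m}{m}$ ($n{\left(m \right)} = 2 \frac{m - 621}{m + m} = 2 \frac{-621 + m}{2 m} = \frac{-621 + m}{m}$)
$-307381 + n{\left(599 \right)} = -307381 + \frac{-621 + 599}{599} = -307381 + \frac{1}{599} \left(-22\right) = -307381 - \frac{22}{599} = - \frac{184121241}{599}$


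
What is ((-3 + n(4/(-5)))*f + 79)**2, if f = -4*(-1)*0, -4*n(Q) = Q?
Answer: 6241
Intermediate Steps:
n(Q) = -Q/4
f = 0 (f = 4*0 = 0)
((-3 + n(4/(-5)))*f + 79)**2 = ((-3 - 1/(-5))*0 + 79)**2 = ((-3 - (-1)/5)*0 + 79)**2 = ((-3 - 1/4*(-4/5))*0 + 79)**2 = ((-3 + 1/5)*0 + 79)**2 = (-14/5*0 + 79)**2 = (0 + 79)**2 = 79**2 = 6241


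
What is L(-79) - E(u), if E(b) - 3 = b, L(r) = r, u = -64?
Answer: -18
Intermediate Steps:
E(b) = 3 + b
L(-79) - E(u) = -79 - (3 - 64) = -79 - 1*(-61) = -79 + 61 = -18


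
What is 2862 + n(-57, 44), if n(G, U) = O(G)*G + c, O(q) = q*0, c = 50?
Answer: 2912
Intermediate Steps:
O(q) = 0
n(G, U) = 50 (n(G, U) = 0*G + 50 = 0 + 50 = 50)
2862 + n(-57, 44) = 2862 + 50 = 2912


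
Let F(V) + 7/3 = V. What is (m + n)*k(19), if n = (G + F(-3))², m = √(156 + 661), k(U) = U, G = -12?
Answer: 51376/9 + 19*√817 ≈ 6251.5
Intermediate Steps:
F(V) = -7/3 + V
m = √817 ≈ 28.583
n = 2704/9 (n = (-12 + (-7/3 - 3))² = (-12 - 16/3)² = (-52/3)² = 2704/9 ≈ 300.44)
(m + n)*k(19) = (√817 + 2704/9)*19 = (2704/9 + √817)*19 = 51376/9 + 19*√817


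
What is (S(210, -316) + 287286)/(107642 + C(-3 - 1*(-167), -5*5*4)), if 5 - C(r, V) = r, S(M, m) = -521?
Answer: 286765/107483 ≈ 2.6680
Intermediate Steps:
C(r, V) = 5 - r
(S(210, -316) + 287286)/(107642 + C(-3 - 1*(-167), -5*5*4)) = (-521 + 287286)/(107642 + (5 - (-3 - 1*(-167)))) = 286765/(107642 + (5 - (-3 + 167))) = 286765/(107642 + (5 - 1*164)) = 286765/(107642 + (5 - 164)) = 286765/(107642 - 159) = 286765/107483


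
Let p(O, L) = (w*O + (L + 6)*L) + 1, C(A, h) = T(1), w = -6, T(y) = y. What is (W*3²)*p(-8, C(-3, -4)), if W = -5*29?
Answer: -73080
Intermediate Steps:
W = -145
C(A, h) = 1
p(O, L) = 1 - 6*O + L*(6 + L) (p(O, L) = (-6*O + (L + 6)*L) + 1 = (-6*O + (6 + L)*L) + 1 = (-6*O + L*(6 + L)) + 1 = 1 - 6*O + L*(6 + L))
(W*3²)*p(-8, C(-3, -4)) = (-145*3²)*(1 + 1² - 6*(-8) + 6*1) = (-145*9)*(1 + 1 + 48 + 6) = -1305*56 = -73080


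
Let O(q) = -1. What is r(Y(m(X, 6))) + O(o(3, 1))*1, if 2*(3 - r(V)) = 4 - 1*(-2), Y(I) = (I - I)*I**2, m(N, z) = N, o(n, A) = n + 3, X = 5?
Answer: -1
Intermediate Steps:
o(n, A) = 3 + n
Y(I) = 0 (Y(I) = 0*I**2 = 0)
r(V) = 0 (r(V) = 3 - (4 - 1*(-2))/2 = 3 - (4 + 2)/2 = 3 - 1/2*6 = 3 - 3 = 0)
r(Y(m(X, 6))) + O(o(3, 1))*1 = 0 - 1*1 = 0 - 1 = -1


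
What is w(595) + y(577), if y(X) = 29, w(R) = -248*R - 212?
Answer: -147743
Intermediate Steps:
w(R) = -212 - 248*R
w(595) + y(577) = (-212 - 248*595) + 29 = (-212 - 147560) + 29 = -147772 + 29 = -147743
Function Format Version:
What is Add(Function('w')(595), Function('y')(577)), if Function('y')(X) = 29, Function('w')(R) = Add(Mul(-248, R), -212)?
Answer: -147743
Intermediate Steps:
Function('w')(R) = Add(-212, Mul(-248, R))
Add(Function('w')(595), Function('y')(577)) = Add(Add(-212, Mul(-248, 595)), 29) = Add(Add(-212, -147560), 29) = Add(-147772, 29) = -147743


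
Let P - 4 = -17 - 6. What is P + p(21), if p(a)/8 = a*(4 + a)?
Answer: 4181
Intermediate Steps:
p(a) = 8*a*(4 + a) (p(a) = 8*(a*(4 + a)) = 8*a*(4 + a))
P = -19 (P = 4 + (-17 - 6) = 4 - 23 = -19)
P + p(21) = -19 + 8*21*(4 + 21) = -19 + 8*21*25 = -19 + 4200 = 4181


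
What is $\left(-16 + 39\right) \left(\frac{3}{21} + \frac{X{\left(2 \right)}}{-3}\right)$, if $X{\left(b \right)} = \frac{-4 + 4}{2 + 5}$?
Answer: $\frac{23}{7} \approx 3.2857$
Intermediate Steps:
$X{\left(b \right)} = 0$ ($X{\left(b \right)} = \frac{0}{7} = 0 \cdot \frac{1}{7} = 0$)
$\left(-16 + 39\right) \left(\frac{3}{21} + \frac{X{\left(2 \right)}}{-3}\right) = \left(-16 + 39\right) \left(\frac{3}{21} + \frac{0}{-3}\right) = 23 \left(3 \cdot \frac{1}{21} + 0 \left(- \frac{1}{3}\right)\right) = 23 \left(\frac{1}{7} + 0\right) = 23 \cdot \frac{1}{7} = \frac{23}{7}$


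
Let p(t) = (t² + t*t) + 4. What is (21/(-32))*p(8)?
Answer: -693/8 ≈ -86.625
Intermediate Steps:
p(t) = 4 + 2*t² (p(t) = (t² + t²) + 4 = 2*t² + 4 = 4 + 2*t²)
(21/(-32))*p(8) = (21/(-32))*(4 + 2*8²) = (21*(-1/32))*(4 + 2*64) = -21*(4 + 128)/32 = -21/32*132 = -693/8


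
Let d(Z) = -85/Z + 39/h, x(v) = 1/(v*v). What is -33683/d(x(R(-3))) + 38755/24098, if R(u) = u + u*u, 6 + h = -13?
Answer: 17676892891/1401997542 ≈ 12.608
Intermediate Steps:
h = -19 (h = -6 - 13 = -19)
R(u) = u + u**2
x(v) = v**(-2)
d(Z) = -39/19 - 85/Z (d(Z) = -85/Z + 39/(-19) = -85/Z + 39*(-1/19) = -85/Z - 39/19 = -39/19 - 85/Z)
-33683/d(x(R(-3))) + 38755/24098 = -33683/(-39/19 - 85*9*(1 - 3)**2) + 38755/24098 = -33683/(-39/19 - 85/((-3*(-2))**(-2))) + 38755*(1/24098) = -33683/(-39/19 - 85/(6**(-2))) + 38755/24098 = -33683/(-39/19 - 85/1/36) + 38755/24098 = -33683/(-39/19 - 85*36) + 38755/24098 = -33683/(-39/19 - 3060) + 38755/24098 = -33683/(-58179/19) + 38755/24098 = -33683*(-19/58179) + 38755/24098 = 639977/58179 + 38755/24098 = 17676892891/1401997542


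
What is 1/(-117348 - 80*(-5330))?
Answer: 1/309052 ≈ 3.2357e-6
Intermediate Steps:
1/(-117348 - 80*(-5330)) = 1/(-117348 + 426400) = 1/309052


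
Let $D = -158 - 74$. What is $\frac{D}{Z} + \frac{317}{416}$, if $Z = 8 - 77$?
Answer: $\frac{118385}{28704} \approx 4.1243$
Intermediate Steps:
$D = -232$
$Z = -69$
$\frac{D}{Z} + \frac{317}{416} = - \frac{232}{-69} + \frac{317}{416} = \left(-232\right) \left(- \frac{1}{69}\right) + 317 \cdot \frac{1}{416} = \frac{232}{69} + \frac{317}{416} = \frac{118385}{28704}$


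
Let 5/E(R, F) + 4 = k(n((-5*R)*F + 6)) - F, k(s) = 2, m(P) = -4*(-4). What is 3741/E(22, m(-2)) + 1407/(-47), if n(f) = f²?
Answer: -3171921/235 ≈ -13498.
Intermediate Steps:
m(P) = 16
E(R, F) = 5/(-2 - F) (E(R, F) = 5/(-4 + (2 - F)) = 5/(-2 - F))
3741/E(22, m(-2)) + 1407/(-47) = 3741/((-5/(2 + 16))) + 1407/(-47) = 3741/((-5/18)) + 1407*(-1/47) = 3741/((-5*1/18)) - 1407/47 = 3741/(-5/18) - 1407/47 = 3741*(-18/5) - 1407/47 = -67338/5 - 1407/47 = -3171921/235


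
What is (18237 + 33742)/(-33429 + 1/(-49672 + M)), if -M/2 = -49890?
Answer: -2604563732/1675060331 ≈ -1.5549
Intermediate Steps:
M = 99780 (M = -2*(-49890) = 99780)
(18237 + 33742)/(-33429 + 1/(-49672 + M)) = (18237 + 33742)/(-33429 + 1/(-49672 + 99780)) = 51979/(-33429 + 1/50108) = 51979/(-1675060331/50108) = 51979*(-50108/1675060331) = -2604563732/1675060331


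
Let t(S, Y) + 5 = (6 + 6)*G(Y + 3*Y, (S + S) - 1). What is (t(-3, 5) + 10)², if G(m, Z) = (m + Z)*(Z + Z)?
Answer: 4748041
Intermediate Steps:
G(m, Z) = 2*Z*(Z + m) (G(m, Z) = (Z + m)*(2*Z) = 2*Z*(Z + m))
t(S, Y) = -5 + 24*(-1 + 2*S)*(-1 + 2*S + 4*Y) (t(S, Y) = -5 + (6 + 6)*(2*((S + S) - 1)*(((S + S) - 1) + (Y + 3*Y))) = -5 + 12*(2*(2*S - 1)*((2*S - 1) + 4*Y)) = -5 + 12*(2*(-1 + 2*S)*((-1 + 2*S) + 4*Y)) = -5 + 12*(2*(-1 + 2*S)*(-1 + 2*S + 4*Y)) = -5 + 24*(-1 + 2*S)*(-1 + 2*S + 4*Y))
(t(-3, 5) + 10)² = ((-5 + 24*(-1 + 2*(-3))*(-1 + 2*(-3) + 4*5)) + 10)² = ((-5 + 24*(-1 - 6)*(-1 - 6 + 20)) + 10)² = ((-5 + 24*(-7)*13) + 10)² = ((-5 - 2184) + 10)² = (-2189 + 10)² = (-2179)² = 4748041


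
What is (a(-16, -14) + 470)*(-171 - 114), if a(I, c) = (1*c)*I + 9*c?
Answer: -161880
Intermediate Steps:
a(I, c) = 9*c + I*c (a(I, c) = c*I + 9*c = I*c + 9*c = 9*c + I*c)
(a(-16, -14) + 470)*(-171 - 114) = (-14*(9 - 16) + 470)*(-171 - 114) = (-14*(-7) + 470)*(-285) = (98 + 470)*(-285) = 568*(-285) = -161880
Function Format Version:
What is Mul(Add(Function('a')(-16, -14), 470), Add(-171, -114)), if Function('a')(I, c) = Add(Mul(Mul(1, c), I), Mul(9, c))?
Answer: -161880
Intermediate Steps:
Function('a')(I, c) = Add(Mul(9, c), Mul(I, c)) (Function('a')(I, c) = Add(Mul(c, I), Mul(9, c)) = Add(Mul(I, c), Mul(9, c)) = Add(Mul(9, c), Mul(I, c)))
Mul(Add(Function('a')(-16, -14), 470), Add(-171, -114)) = Mul(Add(Mul(-14, Add(9, -16)), 470), Add(-171, -114)) = Mul(Add(Mul(-14, -7), 470), -285) = Mul(Add(98, 470), -285) = Mul(568, -285) = -161880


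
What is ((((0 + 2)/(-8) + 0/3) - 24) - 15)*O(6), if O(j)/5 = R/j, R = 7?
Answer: -5495/24 ≈ -228.96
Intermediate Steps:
O(j) = 35/j (O(j) = 5*(7/j) = 35/j)
((((0 + 2)/(-8) + 0/3) - 24) - 15)*O(6) = ((((0 + 2)/(-8) + 0/3) - 24) - 15)*(35/6) = (((2*(-1/8) + 0*(1/3)) - 24) - 15)*(35*(1/6)) = (((-1/4 + 0) - 24) - 15)*(35/6) = ((-1/4 - 24) - 15)*(35/6) = (-97/4 - 15)*(35/6) = -157/4*35/6 = -5495/24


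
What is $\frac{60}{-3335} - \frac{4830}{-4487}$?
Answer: $\frac{452538}{427547} \approx 1.0585$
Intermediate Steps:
$\frac{60}{-3335} - \frac{4830}{-4487} = 60 \left(- \frac{1}{3335}\right) - - \frac{690}{641} = - \frac{12}{667} + \frac{690}{641} = \frac{452538}{427547}$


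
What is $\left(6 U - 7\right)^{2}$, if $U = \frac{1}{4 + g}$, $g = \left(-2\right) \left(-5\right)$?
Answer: $\frac{2116}{49} \approx 43.184$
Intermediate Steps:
$g = 10$
$U = \frac{1}{14}$ ($U = \frac{1}{4 + 10} = \frac{1}{14} \approx 0.071429$)
$\left(6 U - 7\right)^{2} = \left(6 \cdot \frac{1}{14} - 7\right)^{2} = \left(\frac{3}{7} - 7\right)^{2} = \left(- \frac{46}{7}\right)^{2} = \frac{2116}{49}$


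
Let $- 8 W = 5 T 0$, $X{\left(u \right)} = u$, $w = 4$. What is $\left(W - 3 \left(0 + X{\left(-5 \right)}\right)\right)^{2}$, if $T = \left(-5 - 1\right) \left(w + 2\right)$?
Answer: $225$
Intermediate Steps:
$T = -36$ ($T = \left(-5 - 1\right) \left(4 + 2\right) = \left(-6\right) 6 = -36$)
$W = 0$ ($W = - \frac{5 \left(-36\right) 0}{8} = - \frac{\left(-180\right) 0}{8} = \left(- \frac{1}{8}\right) 0 = 0$)
$\left(W - 3 \left(0 + X{\left(-5 \right)}\right)\right)^{2} = \left(0 - 3 \left(0 - 5\right)\right)^{2} = \left(0 - -15\right)^{2} = \left(0 + 15\right)^{2} = 15^{2} = 225$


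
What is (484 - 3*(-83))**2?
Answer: 537289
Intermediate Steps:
(484 - 3*(-83))**2 = (484 + 249)**2 = 733**2 = 537289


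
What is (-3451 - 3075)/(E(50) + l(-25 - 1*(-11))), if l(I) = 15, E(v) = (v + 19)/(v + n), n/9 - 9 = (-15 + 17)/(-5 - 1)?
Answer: -64256/153 ≈ -419.97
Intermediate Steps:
n = 78 (n = 81 + 9*((-15 + 17)/(-5 - 1)) = 81 + 9*(2/(-6)) = 81 + 9*(2*(-1/6)) = 81 + 9*(-1/3) = 81 - 3 = 78)
E(v) = (19 + v)/(78 + v) (E(v) = (v + 19)/(v + 78) = (19 + v)/(78 + v))
(-3451 - 3075)/(E(50) + l(-25 - 1*(-11))) = (-3451 - 3075)/((19 + 50)/(78 + 50) + 15) = -6526/(69/128 + 15) = -6526/1989/128 = -6526*128/1989 = -64256/153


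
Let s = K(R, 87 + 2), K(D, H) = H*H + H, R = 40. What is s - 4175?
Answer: 3835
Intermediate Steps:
K(D, H) = H + H**2 (K(D, H) = H**2 + H = H + H**2)
s = 8010 (s = (87 + 2)*(1 + (87 + 2)) = 89*(1 + 89) = 89*90 = 8010)
s - 4175 = 8010 - 4175 = 3835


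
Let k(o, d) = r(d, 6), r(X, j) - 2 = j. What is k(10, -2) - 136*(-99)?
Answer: 13472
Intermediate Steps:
r(X, j) = 2 + j
k(o, d) = 8 (k(o, d) = 2 + 6 = 8)
k(10, -2) - 136*(-99) = 8 - 136*(-99) = 8 + 13464 = 13472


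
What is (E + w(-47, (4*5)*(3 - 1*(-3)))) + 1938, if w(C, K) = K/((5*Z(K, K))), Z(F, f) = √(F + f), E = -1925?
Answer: 13 + 2*√15/5 ≈ 14.549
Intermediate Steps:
w(C, K) = √2*√K/10 (w(C, K) = K/((5*√(K + K))) = K/((5*√(2*K))) = K/((5*(√2*√K))) = K/((5*√2*√K)) = K*(√2/(10*√K)) = √2*√K/10)
(E + w(-47, (4*5)*(3 - 1*(-3)))) + 1938 = (-1925 + √2*√((4*5)*(3 - 1*(-3)))/10) + 1938 = (-1925 + √2*√(20*(3 + 3))/10) + 1938 = (-1925 + √2*√(20*6)/10) + 1938 = (-1925 + √2*√120/10) + 1938 = (-1925 + √2*(2*√30)/10) + 1938 = (-1925 + 2*√15/5) + 1938 = 13 + 2*√15/5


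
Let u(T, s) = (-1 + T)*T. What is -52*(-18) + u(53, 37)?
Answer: 3692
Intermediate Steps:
u(T, s) = T*(-1 + T)
-52*(-18) + u(53, 37) = -52*(-18) + 53*(-1 + 53) = 936 + 53*52 = 936 + 2756 = 3692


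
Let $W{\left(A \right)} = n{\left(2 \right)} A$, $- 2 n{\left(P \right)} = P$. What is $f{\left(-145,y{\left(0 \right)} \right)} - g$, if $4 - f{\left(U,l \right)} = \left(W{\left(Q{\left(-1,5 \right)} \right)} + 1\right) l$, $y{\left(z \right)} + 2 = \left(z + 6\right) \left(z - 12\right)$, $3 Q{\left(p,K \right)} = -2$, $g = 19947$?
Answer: $- \frac{59459}{3} \approx -19820.0$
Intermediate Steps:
$Q{\left(p,K \right)} = - \frac{2}{3}$ ($Q{\left(p,K \right)} = \frac{1}{3} \left(-2\right) = - \frac{2}{3}$)
$n{\left(P \right)} = - \frac{P}{2}$
$y{\left(z \right)} = -2 + \left(-12 + z\right) \left(6 + z\right)$ ($y{\left(z \right)} = -2 + \left(z + 6\right) \left(z - 12\right) = -2 + \left(6 + z\right) \left(-12 + z\right) = -2 + \left(-12 + z\right) \left(6 + z\right)$)
$W{\left(A \right)} = - A$ ($W{\left(A \right)} = \left(- \frac{1}{2}\right) 2 A = - A$)
$f{\left(U,l \right)} = 4 - \frac{5 l}{3}$ ($f{\left(U,l \right)} = 4 - \left(\left(-1\right) \left(- \frac{2}{3}\right) + 1\right) l = 4 - \left(\frac{2}{3} + 1\right) l = 4 - \frac{5 l}{3}$)
$f{\left(-145,y{\left(0 \right)} \right)} - g = \left(4 - \frac{5 \left(-74 + 0^{2} - 0\right)}{3}\right) - 19947 = \left(4 - \frac{5 \left(-74 + 0 + 0\right)}{3}\right) - 19947 = \left(4 - - \frac{370}{3}\right) - 19947 = \left(4 + \frac{370}{3}\right) - 19947 = \frac{382}{3} - 19947 = - \frac{59459}{3}$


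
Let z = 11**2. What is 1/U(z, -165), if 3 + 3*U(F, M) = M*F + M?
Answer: -1/6711 ≈ -0.00014901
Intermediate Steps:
z = 121
U(F, M) = -1 + M/3 + F*M/3 (U(F, M) = -1 + (M*F + M)/3 = -1 + (F*M + M)/3 = -1 + (M + F*M)/3 = -1 + (M/3 + F*M/3) = -1 + M/3 + F*M/3)
1/U(z, -165) = 1/(-1 + (1/3)*(-165) + (1/3)*121*(-165)) = 1/(-1 - 55 - 6655) = 1/(-6711) = -1/6711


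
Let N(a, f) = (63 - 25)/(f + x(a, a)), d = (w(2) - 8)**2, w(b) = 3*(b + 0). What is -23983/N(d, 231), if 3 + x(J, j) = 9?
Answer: -5683971/38 ≈ -1.4958e+5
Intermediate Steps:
w(b) = 3*b
x(J, j) = 6 (x(J, j) = -3 + 9 = 6)
d = 4 (d = (3*2 - 8)**2 = (6 - 8)**2 = (-2)**2 = 4)
N(a, f) = 38/(6 + f) (N(a, f) = (63 - 25)/(f + 6) = 38/(6 + f))
-23983/N(d, 231) = -23983/(38/(6 + 231)) = -23983/(38/237) = -23983/(38*(1/237)) = -23983/38/237 = -23983*237/38 = -5683971/38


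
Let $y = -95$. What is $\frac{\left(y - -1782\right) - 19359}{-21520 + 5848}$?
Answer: $\frac{2209}{1959} \approx 1.1276$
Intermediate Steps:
$\frac{\left(y - -1782\right) - 19359}{-21520 + 5848} = \frac{\left(-95 - -1782\right) - 19359}{-21520 + 5848} = \frac{\left(-95 + 1782\right) - 19359}{-15672} = \left(1687 - 19359\right) \left(- \frac{1}{15672}\right) = \left(-17672\right) \left(- \frac{1}{15672}\right) = \frac{2209}{1959}$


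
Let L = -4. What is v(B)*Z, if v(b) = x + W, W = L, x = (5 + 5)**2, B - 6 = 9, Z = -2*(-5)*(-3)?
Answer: -2880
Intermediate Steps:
Z = -30 (Z = 10*(-3) = -30)
B = 15 (B = 6 + 9 = 15)
x = 100 (x = 10**2 = 100)
W = -4
v(b) = 96 (v(b) = 100 - 4 = 96)
v(B)*Z = 96*(-30) = -2880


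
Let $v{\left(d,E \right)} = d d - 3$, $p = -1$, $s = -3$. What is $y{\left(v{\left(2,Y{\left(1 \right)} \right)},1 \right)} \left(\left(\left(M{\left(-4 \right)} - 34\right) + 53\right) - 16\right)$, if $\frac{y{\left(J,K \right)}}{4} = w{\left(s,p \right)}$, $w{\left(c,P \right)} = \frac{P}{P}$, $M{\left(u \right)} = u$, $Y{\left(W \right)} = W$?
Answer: $-4$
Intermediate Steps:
$v{\left(d,E \right)} = -3 + d^{2}$ ($v{\left(d,E \right)} = d^{2} - 3 = -3 + d^{2}$)
$w{\left(c,P \right)} = 1$
$y{\left(J,K \right)} = 4$ ($y{\left(J,K \right)} = 4 \cdot 1 = 4$)
$y{\left(v{\left(2,Y{\left(1 \right)} \right)},1 \right)} \left(\left(\left(M{\left(-4 \right)} - 34\right) + 53\right) - 16\right) = 4 \left(\left(\left(-4 - 34\right) + 53\right) - 16\right) = 4 \left(\left(-38 + 53\right) - 16\right) = 4 \left(15 - 16\right) = 4 \left(-1\right) = -4$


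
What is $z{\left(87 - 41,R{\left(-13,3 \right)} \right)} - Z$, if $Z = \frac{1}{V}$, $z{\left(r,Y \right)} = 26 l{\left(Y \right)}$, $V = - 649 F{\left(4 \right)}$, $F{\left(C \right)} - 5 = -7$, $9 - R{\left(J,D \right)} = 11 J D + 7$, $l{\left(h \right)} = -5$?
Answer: $- \frac{168741}{1298} \approx -130.0$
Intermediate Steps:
$R{\left(J,D \right)} = 2 - 11 D J$ ($R{\left(J,D \right)} = 9 - \left(11 J D + 7\right) = 9 - \left(11 D J + 7\right) = 9 - \left(7 + 11 D J\right) = 2 - 11 D J$)
$F{\left(C \right)} = -2$ ($F{\left(C \right)} = 5 - 7 = -2$)
$V = 1298$ ($V = \left(-649\right) \left(-2\right) = 1298$)
$z{\left(r,Y \right)} = -130$ ($z{\left(r,Y \right)} = 26 \left(-5\right) = -130$)
$Z = \frac{1}{1298} \approx 0.00077042$
$z{\left(87 - 41,R{\left(-13,3 \right)} \right)} - Z = -130 - \frac{1}{1298} = - \frac{168741}{1298}$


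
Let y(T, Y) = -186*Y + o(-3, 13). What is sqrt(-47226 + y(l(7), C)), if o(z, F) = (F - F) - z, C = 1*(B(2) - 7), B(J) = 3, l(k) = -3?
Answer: I*sqrt(46479) ≈ 215.59*I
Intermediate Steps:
C = -4 (C = 1*(3 - 7) = 1*(-4) = -4)
o(z, F) = -z (o(z, F) = 0 - z = -z)
y(T, Y) = 3 - 186*Y (y(T, Y) = -186*Y - 1*(-3) = -186*Y + 3 = 3 - 186*Y)
sqrt(-47226 + y(l(7), C)) = sqrt(-47226 + (3 - 186*(-4))) = sqrt(-47226 + (3 + 744)) = sqrt(-47226 + 747) = sqrt(-46479) = I*sqrt(46479)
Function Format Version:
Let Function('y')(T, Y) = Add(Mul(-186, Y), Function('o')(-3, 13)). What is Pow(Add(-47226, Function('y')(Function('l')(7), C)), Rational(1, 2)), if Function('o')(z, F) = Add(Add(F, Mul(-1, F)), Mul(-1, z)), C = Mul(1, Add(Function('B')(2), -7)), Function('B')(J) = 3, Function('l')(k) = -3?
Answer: Mul(I, Pow(46479, Rational(1, 2))) ≈ Mul(215.59, I)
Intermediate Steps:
C = -4 (C = Mul(1, Add(3, -7)) = Mul(1, -4) = -4)
Function('o')(z, F) = Mul(-1, z) (Function('o')(z, F) = Add(0, Mul(-1, z)) = Mul(-1, z))
Function('y')(T, Y) = Add(3, Mul(-186, Y)) (Function('y')(T, Y) = Add(Mul(-186, Y), Mul(-1, -3)) = Add(Mul(-186, Y), 3) = Add(3, Mul(-186, Y)))
Pow(Add(-47226, Function('y')(Function('l')(7), C)), Rational(1, 2)) = Pow(Add(-47226, Add(3, Mul(-186, -4))), Rational(1, 2)) = Pow(Add(-47226, Add(3, 744)), Rational(1, 2)) = Pow(Add(-47226, 747), Rational(1, 2)) = Pow(-46479, Rational(1, 2)) = Mul(I, Pow(46479, Rational(1, 2)))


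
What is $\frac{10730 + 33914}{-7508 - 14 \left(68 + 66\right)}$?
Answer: $- \frac{11161}{2346} \approx -4.7575$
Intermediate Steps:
$\frac{10730 + 33914}{-7508 - 14 \left(68 + 66\right)} = \frac{44644}{-7508 - 1876} = \frac{44644}{-9384} = 44644 \left(- \frac{1}{9384}\right) = - \frac{11161}{2346}$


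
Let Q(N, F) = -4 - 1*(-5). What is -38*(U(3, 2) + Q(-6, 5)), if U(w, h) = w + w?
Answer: -266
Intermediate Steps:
Q(N, F) = 1 (Q(N, F) = -4 + 5 = 1)
U(w, h) = 2*w
-38*(U(3, 2) + Q(-6, 5)) = -38*(2*3 + 1) = -38*(6 + 1) = -38*7 = -266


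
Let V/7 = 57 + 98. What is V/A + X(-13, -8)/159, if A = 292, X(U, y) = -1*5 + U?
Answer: 55753/15476 ≈ 3.6025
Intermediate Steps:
X(U, y) = -5 + U
V = 1085 (V = 7*(57 + 98) = 7*155 = 1085)
V/A + X(-13, -8)/159 = 1085/292 + (-5 - 13)/159 = 1085*(1/292) - 18*1/159 = 1085/292 - 6/53 = 55753/15476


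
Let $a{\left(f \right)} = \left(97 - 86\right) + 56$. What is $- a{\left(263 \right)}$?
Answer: $-67$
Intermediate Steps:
$a{\left(f \right)} = 67$ ($a{\left(f \right)} = 11 + 56 = 67$)
$- a{\left(263 \right)} = \left(-1\right) 67 = -67$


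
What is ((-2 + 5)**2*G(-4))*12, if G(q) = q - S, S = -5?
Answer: 108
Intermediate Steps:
G(q) = 5 + q (G(q) = q - 1*(-5) = q + 5 = 5 + q)
((-2 + 5)**2*G(-4))*12 = ((-2 + 5)**2*(5 - 4))*12 = (3**2*1)*12 = (9*1)*12 = 9*12 = 108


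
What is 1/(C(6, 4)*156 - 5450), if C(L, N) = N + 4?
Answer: -1/4202 ≈ -0.00023798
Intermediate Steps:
C(L, N) = 4 + N
1/(C(6, 4)*156 - 5450) = 1/((4 + 4)*156 - 5450) = 1/(8*156 - 5450) = 1/(1248 - 5450) = 1/(-4202) = -1/4202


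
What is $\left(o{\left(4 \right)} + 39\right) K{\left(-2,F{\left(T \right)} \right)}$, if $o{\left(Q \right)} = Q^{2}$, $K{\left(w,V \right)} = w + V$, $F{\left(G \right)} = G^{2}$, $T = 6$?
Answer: $1870$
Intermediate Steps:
$K{\left(w,V \right)} = V + w$
$\left(o{\left(4 \right)} + 39\right) K{\left(-2,F{\left(T \right)} \right)} = \left(4^{2} + 39\right) \left(6^{2} - 2\right) = \left(16 + 39\right) \left(36 - 2\right) = 55 \cdot 34 = 1870$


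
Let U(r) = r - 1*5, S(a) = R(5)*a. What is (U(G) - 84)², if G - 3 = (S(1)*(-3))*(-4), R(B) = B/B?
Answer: 5476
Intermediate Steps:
R(B) = 1
S(a) = a (S(a) = 1*a = a)
G = 15 (G = 3 + (1*(-3))*(-4) = 3 - 3*(-4) = 3 + 12 = 15)
U(r) = -5 + r (U(r) = r - 5 = -5 + r)
(U(G) - 84)² = ((-5 + 15) - 84)² = (10 - 84)² = (-74)² = 5476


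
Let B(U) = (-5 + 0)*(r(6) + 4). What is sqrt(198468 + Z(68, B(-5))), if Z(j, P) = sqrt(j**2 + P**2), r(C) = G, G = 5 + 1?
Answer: sqrt(198468 + 2*sqrt(1781)) ≈ 445.59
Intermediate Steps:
G = 6
r(C) = 6
B(U) = -50 (B(U) = (-5 + 0)*(6 + 4) = -5*10 = -50)
Z(j, P) = sqrt(P**2 + j**2)
sqrt(198468 + Z(68, B(-5))) = sqrt(198468 + sqrt((-50)**2 + 68**2)) = sqrt(198468 + sqrt(2500 + 4624)) = sqrt(198468 + sqrt(7124)) = sqrt(198468 + 2*sqrt(1781))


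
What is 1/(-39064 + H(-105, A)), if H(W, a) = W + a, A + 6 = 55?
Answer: -1/39120 ≈ -2.5562e-5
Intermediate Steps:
A = 49 (A = -6 + 55 = 49)
1/(-39064 + H(-105, A)) = 1/(-39064 + (-105 + 49)) = 1/(-39064 - 56) = 1/(-39120) = -1/39120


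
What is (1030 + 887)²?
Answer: 3674889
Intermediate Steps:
(1030 + 887)² = 1917² = 3674889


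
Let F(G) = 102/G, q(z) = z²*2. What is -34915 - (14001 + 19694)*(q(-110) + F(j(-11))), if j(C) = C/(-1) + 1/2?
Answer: -815752775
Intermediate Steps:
q(z) = 2*z²
j(C) = ½ - C (j(C) = C*(-1) + 1*(½) = -C + ½ = ½ - C)
-34915 - (14001 + 19694)*(q(-110) + F(j(-11))) = -34915 - (14001 + 19694)*(2*(-110)² + 102/(½ - 1*(-11))) = -34915 - 33695*(2*12100 + 102/(½ + 11)) = -34915 - 33695*(24200 + 102/(23/2)) = -34915 - 33695*(24200 + 102*(2/23)) = -34915 - 33695*(24200 + 204/23) = -34915 - 33695*556804/23 = -34915 - 1*815717860 = -34915 - 815717860 = -815752775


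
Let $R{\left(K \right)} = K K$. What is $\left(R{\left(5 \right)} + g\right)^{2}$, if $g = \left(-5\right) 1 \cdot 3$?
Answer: $100$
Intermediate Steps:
$R{\left(K \right)} = K^{2}$
$g = -15$ ($g = \left(-5\right) 3 = -15$)
$\left(R{\left(5 \right)} + g\right)^{2} = \left(5^{2} - 15\right)^{2} = \left(25 - 15\right)^{2} = 10^{2} = 100$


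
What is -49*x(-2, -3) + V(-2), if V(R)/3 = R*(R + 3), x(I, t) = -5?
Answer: 239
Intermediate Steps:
V(R) = 3*R*(3 + R) (V(R) = 3*(R*(R + 3)) = 3*(R*(3 + R)) = 3*R*(3 + R))
-49*x(-2, -3) + V(-2) = -49*(-5) + 3*(-2)*(3 - 2) = 245 + 3*(-2)*1 = 245 - 6 = 239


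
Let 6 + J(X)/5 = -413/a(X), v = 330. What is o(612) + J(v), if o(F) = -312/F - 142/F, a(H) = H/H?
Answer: -641297/306 ≈ -2095.7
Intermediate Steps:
a(H) = 1
o(F) = -454/F
J(X) = -2095 (J(X) = -30 + 5*(-413/1) = -30 + 5*(-413*1) = -30 + 5*(-413) = -30 - 2065 = -2095)
o(612) + J(v) = -454/612 - 2095 = -454*1/612 - 2095 = -227/306 - 2095 = -641297/306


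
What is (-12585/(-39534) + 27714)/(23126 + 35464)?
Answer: 365219287/772099020 ≈ 0.47302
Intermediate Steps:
(-12585/(-39534) + 27714)/(23126 + 35464) = (-12585*(-1/39534) + 27714)/58590 = (4195/13178 + 27714)*(1/58590) = (365219287/13178)*(1/58590) = 365219287/772099020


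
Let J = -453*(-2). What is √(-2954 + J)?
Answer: 32*I*√2 ≈ 45.255*I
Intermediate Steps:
J = 906
√(-2954 + J) = √(-2954 + 906) = √(-2048) = 32*I*√2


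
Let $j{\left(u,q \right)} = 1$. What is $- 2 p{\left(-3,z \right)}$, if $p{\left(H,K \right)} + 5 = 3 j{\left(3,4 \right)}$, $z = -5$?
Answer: $4$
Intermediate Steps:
$p{\left(H,K \right)} = -2$ ($p{\left(H,K \right)} = -5 + 3 \cdot 1 = -5 + 3 = -2$)
$- 2 p{\left(-3,z \right)} = \left(-2\right) \left(-2\right) = 4$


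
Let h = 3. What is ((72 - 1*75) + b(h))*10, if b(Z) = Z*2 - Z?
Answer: 0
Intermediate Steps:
b(Z) = Z (b(Z) = 2*Z - Z = Z)
((72 - 1*75) + b(h))*10 = ((72 - 1*75) + 3)*10 = ((72 - 75) + 3)*10 = (-3 + 3)*10 = 0*10 = 0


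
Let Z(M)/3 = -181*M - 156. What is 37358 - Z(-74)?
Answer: -2356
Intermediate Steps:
Z(M) = -468 - 543*M (Z(M) = 3*(-181*M - 156) = 3*(-156 - 181*M) = -468 - 543*M)
37358 - Z(-74) = 37358 - (-468 - 543*(-74)) = 37358 - (-468 + 40182) = 37358 - 1*39714 = 37358 - 39714 = -2356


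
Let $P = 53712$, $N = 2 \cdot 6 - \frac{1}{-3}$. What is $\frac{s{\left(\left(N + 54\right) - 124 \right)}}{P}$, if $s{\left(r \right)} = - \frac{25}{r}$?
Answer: $\frac{25}{3097392} \approx 8.0713 \cdot 10^{-6}$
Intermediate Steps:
$N = \frac{37}{3}$ ($N = 12 - - \frac{1}{3} = 12 + \frac{1}{3} = \frac{37}{3} \approx 12.333$)
$\frac{s{\left(\left(N + 54\right) - 124 \right)}}{P} = \frac{\left(-25\right) \frac{1}{\left(\frac{37}{3} + 54\right) - 124}}{53712} = - \frac{25}{\frac{199}{3} - 124} \cdot \frac{1}{53712} = - \frac{25}{- \frac{173}{3}} \cdot \frac{1}{53712} = \left(-25\right) \left(- \frac{3}{173}\right) \frac{1}{53712} = \frac{75}{173} \cdot \frac{1}{53712} = \frac{25}{3097392}$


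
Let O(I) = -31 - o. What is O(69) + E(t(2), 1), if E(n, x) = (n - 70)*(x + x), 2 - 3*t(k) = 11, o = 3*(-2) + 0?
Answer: -171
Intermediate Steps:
o = -6 (o = -6 + 0 = -6)
O(I) = -25 (O(I) = -31 - 1*(-6) = -31 + 6 = -25)
t(k) = -3 (t(k) = 2/3 - 1/3*11 = 2/3 - 11/3 = -3)
E(n, x) = 2*x*(-70 + n) (E(n, x) = (-70 + n)*(2*x) = 2*x*(-70 + n))
O(69) + E(t(2), 1) = -25 + 2*1*(-70 - 3) = -25 + 2*1*(-73) = -25 - 146 = -171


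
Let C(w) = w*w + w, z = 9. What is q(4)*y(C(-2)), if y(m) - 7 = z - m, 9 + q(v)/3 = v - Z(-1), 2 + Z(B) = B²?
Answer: -168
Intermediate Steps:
Z(B) = -2 + B²
C(w) = w + w² (C(w) = w² + w = w + w²)
q(v) = -24 + 3*v (q(v) = -27 + 3*(v - (-2 + (-1)²)) = -27 + 3*(v - (-2 + 1)) = -27 + 3*(v - 1*(-1)) = -27 + 3*(v + 1) = -27 + 3*(1 + v) = -27 + (3 + 3*v) = -24 + 3*v)
y(m) = 16 - m (y(m) = 7 + (9 - m) = 16 - m)
q(4)*y(C(-2)) = (-24 + 3*4)*(16 - (-2)*(1 - 2)) = (-24 + 12)*(16 - (-2)*(-1)) = -12*(16 - 1*2) = -12*(16 - 2) = -12*14 = -168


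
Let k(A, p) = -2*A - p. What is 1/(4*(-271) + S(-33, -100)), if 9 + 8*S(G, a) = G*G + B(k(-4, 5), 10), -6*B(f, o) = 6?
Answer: -8/7593 ≈ -0.0010536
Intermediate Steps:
k(A, p) = -p - 2*A
B(f, o) = -1 (B(f, o) = -⅙*6 = -1)
S(G, a) = -5/4 + G²/8 (S(G, a) = -9/8 + (G*G - 1)/8 = -9/8 + (G² - 1)/8 = -9/8 + (-1 + G²)/8 = -9/8 + (-⅛ + G²/8) = -5/4 + G²/8)
1/(4*(-271) + S(-33, -100)) = 1/(4*(-271) + (-5/4 + (⅛)*(-33)²)) = 1/(-1084 + (-5/4 + (⅛)*1089)) = 1/(-1084 + (-5/4 + 1089/8)) = 1/(-1084 + 1079/8) = 1/(-7593/8) = -8/7593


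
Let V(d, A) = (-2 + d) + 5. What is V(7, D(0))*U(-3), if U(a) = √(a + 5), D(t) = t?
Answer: 10*√2 ≈ 14.142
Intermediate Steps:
V(d, A) = 3 + d
U(a) = √(5 + a)
V(7, D(0))*U(-3) = (3 + 7)*√(5 - 3) = 10*√2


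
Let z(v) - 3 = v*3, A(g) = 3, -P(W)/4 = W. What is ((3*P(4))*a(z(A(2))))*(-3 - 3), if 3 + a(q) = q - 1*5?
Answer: 1152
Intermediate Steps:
P(W) = -4*W
z(v) = 3 + 3*v (z(v) = 3 + v*3 = 3 + 3*v)
a(q) = -8 + q (a(q) = -3 + (q - 1*5) = -3 + (q - 5) = -3 + (-5 + q) = -8 + q)
((3*P(4))*a(z(A(2))))*(-3 - 3) = ((3*(-4*4))*(-8 + (3 + 3*3)))*(-3 - 3) = ((3*(-16))*(-8 + (3 + 9)))*(-6) = -48*(-8 + 12)*(-6) = -48*4*(-6) = -192*(-6) = 1152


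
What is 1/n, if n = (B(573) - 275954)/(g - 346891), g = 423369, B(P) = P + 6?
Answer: -76478/275375 ≈ -0.27772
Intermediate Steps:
B(P) = 6 + P
n = -275375/76478 (n = ((6 + 573) - 275954)/(423369 - 346891) = (579 - 275954)/76478 = -275375*1/76478 = -275375/76478 ≈ -3.6007)
1/n = 1/(-275375/76478) = -76478/275375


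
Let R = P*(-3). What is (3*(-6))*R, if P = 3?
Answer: 162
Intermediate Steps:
R = -9 (R = 3*(-3) = -9)
(3*(-6))*R = (3*(-6))*(-9) = -18*(-9) = 162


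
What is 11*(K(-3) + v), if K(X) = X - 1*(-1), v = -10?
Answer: -132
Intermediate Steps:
K(X) = 1 + X (K(X) = X + 1 = 1 + X)
11*(K(-3) + v) = 11*((1 - 3) - 10) = 11*(-2 - 10) = 11*(-12) = -132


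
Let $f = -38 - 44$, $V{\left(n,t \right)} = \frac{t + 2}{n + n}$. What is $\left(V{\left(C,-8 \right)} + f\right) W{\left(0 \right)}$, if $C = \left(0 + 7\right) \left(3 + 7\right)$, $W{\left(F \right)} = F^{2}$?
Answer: $0$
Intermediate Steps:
$C = 70$ ($C = 7 \cdot 10 = 70$)
$V{\left(n,t \right)} = \frac{2 + t}{2 n}$
$f = -82$ ($f = -38 - 44 = -82$)
$\left(V{\left(C,-8 \right)} + f\right) W{\left(0 \right)} = \left(\frac{2 - 8}{2 \cdot 70} - 82\right) 0^{2} = \left(\frac{1}{2} \cdot \frac{1}{70} \left(-6\right) - 82\right) 0 = \left(- \frac{3}{70} - 82\right) 0 = \left(- \frac{5743}{70}\right) 0 = 0$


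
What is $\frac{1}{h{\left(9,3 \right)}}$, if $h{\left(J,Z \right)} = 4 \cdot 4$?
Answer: $\frac{1}{16} \approx 0.0625$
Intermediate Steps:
$h{\left(J,Z \right)} = 16$
$\frac{1}{h{\left(9,3 \right)}} = \frac{1}{16}$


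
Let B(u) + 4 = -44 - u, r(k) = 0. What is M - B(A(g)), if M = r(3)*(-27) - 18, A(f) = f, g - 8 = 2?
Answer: 40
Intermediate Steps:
g = 10 (g = 8 + 2 = 10)
B(u) = -48 - u (B(u) = -4 + (-44 - u) = -48 - u)
M = -18 (M = 0*(-27) - 18 = 0 - 18 = -18)
M - B(A(g)) = -18 - (-48 - 1*10) = -18 - (-48 - 10) = -18 - 1*(-58) = -18 + 58 = 40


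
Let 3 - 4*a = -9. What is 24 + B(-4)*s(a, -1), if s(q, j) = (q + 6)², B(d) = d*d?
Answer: 1320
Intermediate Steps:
B(d) = d²
a = 3 (a = ¾ - ¼*(-9) = ¾ + 9/4 = 3)
s(q, j) = (6 + q)²
24 + B(-4)*s(a, -1) = 24 + (-4)²*(6 + 3)² = 24 + 16*9² = 24 + 16*81 = 24 + 1296 = 1320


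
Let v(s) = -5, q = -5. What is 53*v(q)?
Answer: -265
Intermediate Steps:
53*v(q) = 53*(-5) = -265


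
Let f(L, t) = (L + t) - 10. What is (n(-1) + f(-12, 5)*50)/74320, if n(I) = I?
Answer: -851/74320 ≈ -0.011450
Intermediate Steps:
f(L, t) = -10 + L + t
(n(-1) + f(-12, 5)*50)/74320 = (-1 + (-10 - 12 + 5)*50)/74320 = (-1 - 17*50)*(1/74320) = (-1 - 850)*(1/74320) = -851*1/74320 = -851/74320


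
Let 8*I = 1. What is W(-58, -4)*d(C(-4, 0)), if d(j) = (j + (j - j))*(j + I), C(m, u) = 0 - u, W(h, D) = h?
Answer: 0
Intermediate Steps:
I = ⅛ (I = (⅛)*1 = ⅛ ≈ 0.12500)
C(m, u) = -u
d(j) = j*(⅛ + j) (d(j) = (j + (j - j))*(j + ⅛) = (j + 0)*(⅛ + j) = j*(⅛ + j))
W(-58, -4)*d(C(-4, 0)) = -58*(-1*0)*(⅛ - 1*0) = -0*(⅛ + 0) = -0/8 = -58*0 = 0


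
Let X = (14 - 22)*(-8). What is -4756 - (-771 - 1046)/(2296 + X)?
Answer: -11222343/2360 ≈ -4755.2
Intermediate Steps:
X = 64 (X = -8*(-8) = 64)
-4756 - (-771 - 1046)/(2296 + X) = -4756 - (-771 - 1046)/(2296 + 64) = -4756 - (-1817)/2360 = -4756 - 1*(-1817/2360) = -4756 + 1817/2360 = -11222343/2360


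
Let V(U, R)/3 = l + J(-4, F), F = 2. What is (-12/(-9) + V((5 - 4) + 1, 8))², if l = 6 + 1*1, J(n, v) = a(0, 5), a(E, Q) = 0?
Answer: 4489/9 ≈ 498.78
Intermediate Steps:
J(n, v) = 0
l = 7 (l = 6 + 1 = 7)
V(U, R) = 21 (V(U, R) = 3*(7 + 0) = 3*7 = 21)
(-12/(-9) + V((5 - 4) + 1, 8))² = (-12/(-9) + 21)² = (-12*(-⅑) + 21)² = (4/3 + 21)² = (67/3)² = 4489/9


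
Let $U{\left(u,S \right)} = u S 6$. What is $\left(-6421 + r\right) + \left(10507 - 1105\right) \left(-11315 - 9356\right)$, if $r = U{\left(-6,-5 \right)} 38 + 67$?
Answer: $-194348256$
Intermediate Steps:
$U{\left(u,S \right)} = 6 S u$ ($U{\left(u,S \right)} = S u 6 = 6 S u$)
$r = 6907$ ($r = 6 \left(-5\right) \left(-6\right) 38 + 67 = 180 \cdot 38 + 67 = 6840 + 67 = 6907$)
$\left(-6421 + r\right) + \left(10507 - 1105\right) \left(-11315 - 9356\right) = \left(-6421 + 6907\right) + \left(10507 - 1105\right) \left(-11315 - 9356\right) = 486 + 9402 \left(-20671\right) = 486 - 194348742 = -194348256$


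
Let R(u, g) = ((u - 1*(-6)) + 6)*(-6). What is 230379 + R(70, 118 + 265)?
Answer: 229887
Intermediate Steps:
R(u, g) = -72 - 6*u (R(u, g) = ((u + 6) + 6)*(-6) = ((6 + u) + 6)*(-6) = (12 + u)*(-6) = -72 - 6*u)
230379 + R(70, 118 + 265) = 230379 + (-72 - 6*70) = 230379 + (-72 - 420) = 230379 - 492 = 229887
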